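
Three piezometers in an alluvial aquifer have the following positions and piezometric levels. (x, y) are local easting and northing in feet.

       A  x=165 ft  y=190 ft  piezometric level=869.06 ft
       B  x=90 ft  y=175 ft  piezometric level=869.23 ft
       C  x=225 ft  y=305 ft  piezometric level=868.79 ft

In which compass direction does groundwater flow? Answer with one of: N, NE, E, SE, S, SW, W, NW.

NE

With h = a·x + b·y + c and A as origin, the differences give:
  (-75)·a + (-15)·b = +0.17
  60·a + 115·b = -0.27
Eliminate b (×115 and ×(-15), subtract): -7725·a = 15.500 → a = ∂h/∂x = -0.002006
Back-substitute: b = ∂h/∂y = -0.001301.
Flow = −∇h = (+0.002006 east, +0.001301 north), which points northeast.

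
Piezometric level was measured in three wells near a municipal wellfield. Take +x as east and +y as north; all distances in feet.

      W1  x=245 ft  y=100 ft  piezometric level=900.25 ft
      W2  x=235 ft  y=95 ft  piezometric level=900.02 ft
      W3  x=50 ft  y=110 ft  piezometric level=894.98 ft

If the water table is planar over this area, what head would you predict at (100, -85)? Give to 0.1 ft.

Differences from W1: to W2 (Δx, Δy, Δh) = (-10, -5, -0.23); to W3 = (-195, 10, -5.27).
Determinant of the coordinate differences = (-10)·10 − (-195)·(-5) = -1075.
∂h/∂x = [(-0.23)·10 − (-5.27)·(-5)] / -1075 = +0.02665
∂h/∂y = [(-10)·(-5.27) − (-195)·(-0.23)] / -1075 = -0.007302
h(100, -85) = 900.25 + (+0.02665)·(-145) + (-0.007302)·(-185) = 900.25 -3.864 +1.351 = 897.737 ft.

897.7 ft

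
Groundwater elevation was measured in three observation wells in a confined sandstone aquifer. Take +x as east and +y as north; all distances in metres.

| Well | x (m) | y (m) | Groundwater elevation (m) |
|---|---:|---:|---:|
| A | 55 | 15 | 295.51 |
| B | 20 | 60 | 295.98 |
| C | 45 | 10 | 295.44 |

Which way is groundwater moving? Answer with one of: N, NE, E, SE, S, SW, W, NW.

Differences from A: to B (Δx, Δy, Δh) = (-35, 45, +0.47); to C = (-10, -5, -0.07).
Solve a·Δx + b·Δy = Δh: det = (-35)·(-5) − (-10)·45 = 625.
∂h/∂x = [(+0.47)·(-5) − (-0.07)·45] / 625 = +0.001280
∂h/∂y = [(-35)·(-0.07) − (-10)·(+0.47)] / 625 = +0.01144
Flow = −∇h = (-0.001280 east, -0.01144 north), which points south.

S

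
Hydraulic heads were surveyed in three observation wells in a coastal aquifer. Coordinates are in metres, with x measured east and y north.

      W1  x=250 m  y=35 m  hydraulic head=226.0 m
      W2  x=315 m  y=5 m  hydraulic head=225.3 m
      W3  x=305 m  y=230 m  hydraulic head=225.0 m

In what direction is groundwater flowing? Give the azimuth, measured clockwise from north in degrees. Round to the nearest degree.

Differences from W1: to W2 (Δx, Δy, Δh) = (65, -30, -0.7); to W3 = (55, 195, -1.0).
Determinant of the coordinate differences = 65·195 − 55·(-30) = 14325.
∂h/∂x = [(-0.7)·195 − (-1.0)·(-30)] / 14325 = -0.01162
∂h/∂y = [65·(-1.0) − 55·(-0.7)] / 14325 = -0.001850
Flow direction (−∇h) has components (+0.01162 E, +0.001850 N).
Azimuth = atan2(E, N) = atan2(+0.01162, +0.001850) = 81.0° ≈ 081°.

081°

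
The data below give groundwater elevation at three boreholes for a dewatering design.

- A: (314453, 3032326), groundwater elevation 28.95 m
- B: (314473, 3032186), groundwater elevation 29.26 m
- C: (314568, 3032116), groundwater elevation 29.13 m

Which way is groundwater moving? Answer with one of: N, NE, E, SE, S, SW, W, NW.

Differences from A: to B (Δx, Δy, Δh) = (20, -140, +0.31); to C = (115, -210, +0.18).
Determinant of the coordinate differences = 20·(-210) − 115·(-140) = 11900.
∂h/∂x = [(+0.31)·(-210) − (+0.18)·(-140)] / 11900 = -0.003353
∂h/∂y = [20·(+0.18) − 115·(+0.31)] / 11900 = -0.002693
Flow = −∇h = (+0.003353 east, +0.002693 north), which points northeast.

NE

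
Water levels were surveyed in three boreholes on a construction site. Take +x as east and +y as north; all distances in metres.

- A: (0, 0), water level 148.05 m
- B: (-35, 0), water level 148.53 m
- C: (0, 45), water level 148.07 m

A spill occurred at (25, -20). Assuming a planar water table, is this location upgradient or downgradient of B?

∂h/∂x = (148.53 − 148.05) / (-35 − 0) = -0.01371
∂h/∂y = (148.07 − 148.05) / (45 − 0) = +0.0004444
Head at (25, -20) = 148.05 + (-0.01371)·(25) + (+0.0004444)·(-20) = 147.70 m.
That is lower than the 148.53 m at B, so the point is downgradient.

downgradient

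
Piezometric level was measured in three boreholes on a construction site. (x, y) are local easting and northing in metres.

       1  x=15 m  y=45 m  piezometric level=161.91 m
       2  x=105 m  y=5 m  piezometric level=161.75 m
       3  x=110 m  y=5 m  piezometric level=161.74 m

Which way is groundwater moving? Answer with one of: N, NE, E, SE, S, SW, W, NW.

Taking 1 as reference: 2−1 = (90, -40, -0.16); 3−1 = (95, -40, -0.17).
Solve a·Δx + b·Δy = Δh: det = 90·(-40) − 95·(-40) = 200.
∂h/∂x = [(-0.16)·(-40) − (-0.17)·(-40)] / 200 = -0.002000
∂h/∂y = [90·(-0.17) − 95·(-0.16)] / 200 = -0.0005000
Flow = −∇h = (+0.002000 east, +0.0005000 north), which points east.

E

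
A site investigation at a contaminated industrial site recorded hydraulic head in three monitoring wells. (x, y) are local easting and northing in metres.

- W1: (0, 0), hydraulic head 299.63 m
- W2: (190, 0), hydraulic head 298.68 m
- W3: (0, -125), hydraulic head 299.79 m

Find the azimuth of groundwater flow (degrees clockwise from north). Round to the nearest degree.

076°

∂h/∂x = (298.68 − 299.63) / (190 − 0) = -0.005000
∂h/∂y = (299.79 − 299.63) / (-125 − 0) = -0.001280
Flow direction (−∇h) has components (+0.005000 E, +0.001280 N).
Azimuth = atan2(E, N) = atan2(+0.005000, +0.001280) = 75.6° ≈ 076°.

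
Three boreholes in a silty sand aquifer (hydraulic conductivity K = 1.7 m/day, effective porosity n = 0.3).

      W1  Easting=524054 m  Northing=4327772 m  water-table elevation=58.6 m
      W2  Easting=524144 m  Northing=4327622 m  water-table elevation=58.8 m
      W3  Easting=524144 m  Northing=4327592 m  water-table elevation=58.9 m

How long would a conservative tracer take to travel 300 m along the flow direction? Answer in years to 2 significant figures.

31 years

Three-point gradient (reference W1): Δ to W2 = (90, -150, +0.2), Δ to W3 = (90, -180, +0.3).
∂h/∂x = -0.003333, ∂h/∂y = -0.003333 (det = -2700).
|∇h| = √(-0.003333² + -0.003333²) = 0.004714
Seepage velocity v = K·i/n = 1.7 × 0.004714 / 0.3 = 0.02671 m/day.
t = 300 / 0.02671 = 1.123e+04 days = 30.7 years.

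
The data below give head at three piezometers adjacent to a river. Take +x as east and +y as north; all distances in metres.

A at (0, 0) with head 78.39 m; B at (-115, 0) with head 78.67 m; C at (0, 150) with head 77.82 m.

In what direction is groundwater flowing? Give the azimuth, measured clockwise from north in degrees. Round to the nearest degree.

∂h/∂x = (78.67 − 78.39) / (-115 − 0) = -0.002435
∂h/∂y = (77.82 − 78.39) / (150 − 0) = -0.003800
Flow direction (−∇h) has components (+0.002435 E, +0.003800 N).
Azimuth = atan2(E, N) = atan2(+0.002435, +0.003800) = 32.6° ≈ 033°.

033°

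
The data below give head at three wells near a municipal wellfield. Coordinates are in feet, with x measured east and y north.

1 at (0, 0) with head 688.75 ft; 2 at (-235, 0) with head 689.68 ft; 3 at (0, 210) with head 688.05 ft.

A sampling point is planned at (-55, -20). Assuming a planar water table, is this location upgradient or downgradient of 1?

upgradient

∂h/∂x = (689.68 − 688.75) / (-235 − 0) = -0.003957
∂h/∂y = (688.05 − 688.75) / (210 − 0) = -0.003333
Head at (-55, -20) = 688.75 + (-0.003957)·(-55) + (-0.003333)·(-20) = 689.03 ft.
That is higher than the 688.75 ft at 1, so the point is upgradient.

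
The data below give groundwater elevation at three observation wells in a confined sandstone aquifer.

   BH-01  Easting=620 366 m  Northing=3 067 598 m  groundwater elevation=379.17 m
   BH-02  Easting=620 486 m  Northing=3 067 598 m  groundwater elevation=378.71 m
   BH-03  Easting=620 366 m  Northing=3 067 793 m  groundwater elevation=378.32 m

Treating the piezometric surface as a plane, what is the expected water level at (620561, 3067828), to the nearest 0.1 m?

377.4 m

∂h/∂x = (378.71 − 379.17) / (620486 − 620366) = -0.003833
∂h/∂y = (378.32 − 379.17) / (3067793 − 3067598) = -0.004359
h(620561, 3067828) = 379.17 + (-0.003833)·(195) + (-0.004359)·(230) = 379.17 -0.748 -1.003 = 377.420 m.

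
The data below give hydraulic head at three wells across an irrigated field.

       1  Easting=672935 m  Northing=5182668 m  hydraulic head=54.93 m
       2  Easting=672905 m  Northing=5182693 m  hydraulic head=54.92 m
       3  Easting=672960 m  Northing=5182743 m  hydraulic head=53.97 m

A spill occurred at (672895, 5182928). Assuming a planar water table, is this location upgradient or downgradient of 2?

downgradient

Taking 1 as reference: 2−1 = (-30, 25, -0.01); 3−1 = (25, 75, -0.96).
Solve a·Δx + b·Δy = Δh: det = (-30)·75 − 25·25 = -2875.
∂h/∂x = [(-0.01)·75 − (-0.96)·25] / -2875 = -0.008087
∂h/∂y = [(-30)·(-0.96) − 25·(-0.01)] / -2875 = -0.01010
Head at (672895, 5182928) = 54.93 + (-0.008087)·(-40) + (-0.01010)·(260) = 52.63 m.
That is lower than the 54.92 m at 2, so the point is downgradient.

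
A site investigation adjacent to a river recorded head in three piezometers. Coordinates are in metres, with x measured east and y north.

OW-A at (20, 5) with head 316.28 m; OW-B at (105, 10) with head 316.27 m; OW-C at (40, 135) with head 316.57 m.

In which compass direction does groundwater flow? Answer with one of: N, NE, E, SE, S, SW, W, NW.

Differences from OW-A: to OW-B (Δx, Δy, Δh) = (85, 5, -0.01); to OW-C = (20, 130, +0.29).
Solve a·Δx + b·Δy = Δh: det = 85·130 − 20·5 = 10950.
∂h/∂x = [(-0.01)·130 − (+0.29)·5] / 10950 = -0.0002511
∂h/∂y = [85·(+0.29) − 20·(-0.01)] / 10950 = +0.002269
Flow = −∇h = (+0.0002511 east, -0.002269 north), which points south.

S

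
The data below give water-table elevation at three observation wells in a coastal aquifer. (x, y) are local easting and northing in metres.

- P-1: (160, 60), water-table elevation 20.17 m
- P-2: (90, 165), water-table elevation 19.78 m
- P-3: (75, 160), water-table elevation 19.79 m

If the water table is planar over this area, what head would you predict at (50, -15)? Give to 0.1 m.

20.4 m

With h = a·x + b·y + c and P-1 as origin, the differences give:
  (-70)·a + 105·b = -0.39
  (-85)·a + 100·b = -0.38
Eliminate b (×100 and ×105, subtract): 1925·a = 0.900 → a = ∂h/∂x = +0.0004675
Back-substitute: b = ∂h/∂y = -0.003403.
h(50, -15) = 20.17 + (+0.0004675)·(-110) + (-0.003403)·(-75) = 20.17 -0.051 +0.255 = 20.374 m.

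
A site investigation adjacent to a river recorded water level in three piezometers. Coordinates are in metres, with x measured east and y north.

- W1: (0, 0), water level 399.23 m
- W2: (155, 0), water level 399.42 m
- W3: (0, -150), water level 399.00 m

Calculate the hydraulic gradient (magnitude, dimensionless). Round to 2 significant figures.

0.0020

∂h/∂x = (399.42 − 399.23) / (155 − 0) = +0.001226
∂h/∂y = (399.00 − 399.23) / (-150 − 0) = +0.001533
|∇h| = √(0.001226² + 0.001533²) = 0.001963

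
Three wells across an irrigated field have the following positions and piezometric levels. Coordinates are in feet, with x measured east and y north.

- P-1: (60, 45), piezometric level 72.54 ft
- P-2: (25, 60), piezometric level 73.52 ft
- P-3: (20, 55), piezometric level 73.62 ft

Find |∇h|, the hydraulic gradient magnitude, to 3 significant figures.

0.0262

Three-point gradient (reference P-1): Δ to P-2 = (-35, 15, +0.98), Δ to P-3 = (-40, 10, +1.08).
∂h/∂x = -0.02560, ∂h/∂y = +0.005600 (det = 250).
|∇h| = √(-0.02560² + 0.005600²) = 0.02621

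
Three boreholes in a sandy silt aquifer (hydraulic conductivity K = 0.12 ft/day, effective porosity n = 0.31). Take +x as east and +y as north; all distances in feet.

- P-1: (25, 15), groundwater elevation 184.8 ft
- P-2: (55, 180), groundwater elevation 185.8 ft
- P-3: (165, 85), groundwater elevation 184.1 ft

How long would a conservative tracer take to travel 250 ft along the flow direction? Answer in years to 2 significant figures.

With h = a·x + b·y + c and P-1 as origin, the differences give:
  30·a + 165·b = +1.0
  140·a + 70·b = -0.7
Eliminate b (×70 and ×165, subtract): -21000·a = 185.50 → a = ∂h/∂x = -0.008833
Back-substitute: b = ∂h/∂y = +0.007667.
|∇h| = √(-0.008833² + 0.007667²) = 0.0117
Seepage velocity v = K·i/n = 0.12 × 0.0117 / 0.31 = 0.004529 ft/day.
t = 250 / 0.004529 = 5.52e+04 days = 151 years.

150 years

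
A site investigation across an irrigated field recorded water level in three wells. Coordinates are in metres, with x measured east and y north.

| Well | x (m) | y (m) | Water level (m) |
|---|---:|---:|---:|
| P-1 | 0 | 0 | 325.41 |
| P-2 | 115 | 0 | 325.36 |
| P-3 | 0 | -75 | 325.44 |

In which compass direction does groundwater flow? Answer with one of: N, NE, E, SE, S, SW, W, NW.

∂h/∂x = (325.36 − 325.41) / (115 − 0) = -0.0004348
∂h/∂y = (325.44 − 325.41) / (-75 − 0) = -0.0004000
Flow = −∇h = (+0.0004348 east, +0.0004000 north), which points northeast.

NE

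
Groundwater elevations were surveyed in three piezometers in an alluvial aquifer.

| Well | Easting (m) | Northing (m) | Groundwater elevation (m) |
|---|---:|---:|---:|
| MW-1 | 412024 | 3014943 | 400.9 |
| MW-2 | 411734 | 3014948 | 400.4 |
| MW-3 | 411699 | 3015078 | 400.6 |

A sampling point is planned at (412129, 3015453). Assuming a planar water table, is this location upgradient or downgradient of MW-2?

Three-point gradient (reference MW-1): Δ to MW-2 = (-290, 5, -0.5), Δ to MW-3 = (-325, 135, -0.3).
∂h/∂x = +0.001759, ∂h/∂y = +0.002012 (det = -37525).
Head at (412129, 3015453) = 400.9 + (+0.001759)·(105) + (+0.002012)·(510) = 402.11 m.
That is higher than the 400.4 m at MW-2, so the point is upgradient.

upgradient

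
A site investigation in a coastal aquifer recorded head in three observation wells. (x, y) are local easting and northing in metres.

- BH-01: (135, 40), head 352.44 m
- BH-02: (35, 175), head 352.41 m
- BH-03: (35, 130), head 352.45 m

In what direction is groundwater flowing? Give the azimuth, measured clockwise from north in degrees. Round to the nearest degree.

With h = a·x + b·y + c and BH-01 as origin, the differences give:
  (-100)·a + 135·b = -0.03
  (-100)·a + 90·b = +0.01
Eliminate b (×90 and ×135, subtract): 4500·a = -4.050 → a = ∂h/∂x = -0.0009000
Back-substitute: b = ∂h/∂y = -0.0008889.
Flow direction (−∇h) has components (+0.0009000 E, +0.0008889 N).
Azimuth = atan2(E, N) = atan2(+0.0009000, +0.0008889) = 45.4° ≈ 045°.

045°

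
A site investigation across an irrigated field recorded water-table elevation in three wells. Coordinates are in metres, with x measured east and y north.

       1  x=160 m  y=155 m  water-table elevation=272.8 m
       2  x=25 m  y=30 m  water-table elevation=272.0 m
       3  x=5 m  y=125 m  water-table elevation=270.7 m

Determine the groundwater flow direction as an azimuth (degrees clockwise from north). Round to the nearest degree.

Differences from 1: to 2 (Δx, Δy, Δh) = (-135, -125, -0.8); to 3 = (-155, -30, -2.1).
Solve a·Δx + b·Δy = Δh: det = (-135)·(-30) − (-155)·(-125) = -15325.
∂h/∂x = [(-0.8)·(-30) − (-2.1)·(-125)] / -15325 = +0.01556
∂h/∂y = [(-135)·(-2.1) − (-155)·(-0.8)] / -15325 = -0.01041
Flow direction (−∇h) has components (-0.01556 E, +0.01041 N).
Azimuth = atan2(E, N) = atan2(-0.01556, +0.01041) = 303.8° ≈ 304°.

304°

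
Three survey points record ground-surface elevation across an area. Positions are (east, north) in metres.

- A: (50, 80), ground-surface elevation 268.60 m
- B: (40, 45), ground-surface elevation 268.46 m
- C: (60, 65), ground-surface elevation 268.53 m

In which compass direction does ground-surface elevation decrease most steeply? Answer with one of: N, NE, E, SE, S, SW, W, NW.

S

Differences from A: to B (Δx, Δy, Δh) = (-10, -35, -0.14); to C = (10, -15, -0.07).
Solve a·Δx + b·Δy = Δz: det = (-10)·(-15) − 10·(-35) = 500.
∂z/∂x = [(-0.14)·(-15) − (-0.07)·(-35)] / 500 = -0.0007000
∂z/∂y = [(-10)·(-0.07) − 10·(-0.14)] / 500 = +0.004200
Steepest decrease is along −∇f = (+0.0007000 E, -0.004200 N) → south.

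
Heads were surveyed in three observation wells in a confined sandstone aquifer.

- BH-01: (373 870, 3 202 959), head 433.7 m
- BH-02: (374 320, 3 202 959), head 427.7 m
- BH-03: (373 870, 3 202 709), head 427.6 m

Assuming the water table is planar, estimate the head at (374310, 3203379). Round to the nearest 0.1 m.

438.1 m

∂h/∂x = (427.7 − 433.7) / (374320 − 373870) = -0.01333
∂h/∂y = (427.6 − 433.7) / (3202709 − 3202959) = +0.02440
h(374310, 3203379) = 433.7 + (-0.01333)·(440) + (+0.02440)·(420) = 433.7 -5.867 +10.248 = 438.081 m.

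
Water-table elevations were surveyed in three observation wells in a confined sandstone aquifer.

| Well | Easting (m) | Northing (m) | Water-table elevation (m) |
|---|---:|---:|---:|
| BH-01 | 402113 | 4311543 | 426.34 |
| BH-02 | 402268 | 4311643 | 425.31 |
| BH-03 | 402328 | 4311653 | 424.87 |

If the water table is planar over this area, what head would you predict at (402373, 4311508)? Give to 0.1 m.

Taking BH-01 as reference: BH-02−BH-01 = (155, 100, -1.03); BH-03−BH-01 = (215, 110, -1.47).
Solve a·Δx + b·Δy = Δh: det = 155·110 − 215·100 = -4450.
∂h/∂x = [(-1.03)·110 − (-1.47)·100] / -4450 = -0.007573
∂h/∂y = [155·(-1.47) − 215·(-1.03)] / -4450 = +0.001438
h(402373, 4311508) = 426.34 + (-0.007573)·(260) + (+0.001438)·(-35) = 426.34 -1.969 -0.050 = 424.321 m.

424.3 m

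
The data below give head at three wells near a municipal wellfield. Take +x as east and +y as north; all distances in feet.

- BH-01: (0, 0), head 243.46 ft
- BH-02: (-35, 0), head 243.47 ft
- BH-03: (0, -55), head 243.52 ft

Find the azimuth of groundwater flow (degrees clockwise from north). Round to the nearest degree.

∂h/∂x = (243.47 − 243.46) / (-35 − 0) = -0.0002857
∂h/∂y = (243.52 − 243.46) / (-55 − 0) = -0.001091
Flow direction (−∇h) has components (+0.0002857 E, +0.001091 N).
Azimuth = atan2(E, N) = atan2(+0.0002857, +0.001091) = 14.7° ≈ 015°.

015°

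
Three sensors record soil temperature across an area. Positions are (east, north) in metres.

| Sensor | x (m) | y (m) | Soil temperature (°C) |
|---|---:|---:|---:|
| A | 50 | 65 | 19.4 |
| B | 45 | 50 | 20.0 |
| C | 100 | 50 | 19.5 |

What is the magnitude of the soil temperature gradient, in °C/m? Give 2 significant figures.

With T = a·x + b·y + c and A as origin, the differences give:
  (-5)·a + (-15)·b = +0.6
  50·a + (-15)·b = +0.1
Eliminate b (×(-15) and ×(-15), subtract): 825·a = -7.50 → a = ∂T/∂x = -0.009091
Back-substitute: b = ∂T/∂y = -0.03697.
|∇f| = √(-0.009091² + -0.03697²) = 0.03807 °C/m

0.038 °C/m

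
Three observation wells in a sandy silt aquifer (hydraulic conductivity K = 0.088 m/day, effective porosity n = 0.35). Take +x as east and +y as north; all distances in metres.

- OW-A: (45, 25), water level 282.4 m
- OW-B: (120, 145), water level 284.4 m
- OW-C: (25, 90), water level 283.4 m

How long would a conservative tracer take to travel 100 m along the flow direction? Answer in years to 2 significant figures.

Taking OW-A as reference: OW-B−OW-A = (75, 120, +2.0); OW-C−OW-A = (-20, 65, +1.0).
Solve a·Δx + b·Δy = Δh: det = 75·65 − (-20)·120 = 7275.
∂h/∂x = [(+2.0)·65 − (+1.0)·120] / 7275 = +0.001375
∂h/∂y = [75·(+1.0) − (-20)·(+2.0)] / 7275 = +0.01581
|∇h| = √(0.001375² + 0.01581²) = 0.01587
Seepage velocity v = K·i/n = 0.088 × 0.01587 / 0.35 = 0.00399 m/day.
t = 100 / 0.00399 = 2.506e+04 days = 68.6 years.

69 years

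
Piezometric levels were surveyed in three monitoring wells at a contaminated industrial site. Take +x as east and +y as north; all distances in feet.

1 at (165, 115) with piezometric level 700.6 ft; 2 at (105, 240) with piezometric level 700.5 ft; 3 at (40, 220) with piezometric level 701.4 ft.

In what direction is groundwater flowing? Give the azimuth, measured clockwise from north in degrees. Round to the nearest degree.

Three-point gradient (reference 1): Δ to 2 = (-60, 125, -0.1), Δ to 3 = (-125, 105, +0.8).
∂h/∂x = -0.01185, ∂h/∂y = -0.006488 (det = 9325).
Flow direction (−∇h) has components (+0.01185 E, +0.006488 N).
Azimuth = atan2(E, N) = atan2(+0.01185, +0.006488) = 61.3° ≈ 061°.

061°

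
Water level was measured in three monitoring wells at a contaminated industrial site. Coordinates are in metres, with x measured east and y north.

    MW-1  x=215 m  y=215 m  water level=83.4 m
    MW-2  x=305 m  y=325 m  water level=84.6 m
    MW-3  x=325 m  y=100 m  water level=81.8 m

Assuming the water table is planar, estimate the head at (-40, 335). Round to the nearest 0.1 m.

85.3 m

Taking MW-1 as reference: MW-2−MW-1 = (90, 110, +1.2); MW-3−MW-1 = (110, -115, -1.6).
Determinant of the coordinate differences = 90·(-115) − 110·110 = -22450.
∂h/∂x = [(+1.2)·(-115) − (-1.6)·110] / -22450 = -0.001693
∂h/∂y = [90·(-1.6) − 110·(+1.2)] / -22450 = +0.01229
h(-40, 335) = 83.4 + (-0.001693)·(-255) + (+0.01229)·(120) = 83.4 +0.432 +1.475 = 85.307 m.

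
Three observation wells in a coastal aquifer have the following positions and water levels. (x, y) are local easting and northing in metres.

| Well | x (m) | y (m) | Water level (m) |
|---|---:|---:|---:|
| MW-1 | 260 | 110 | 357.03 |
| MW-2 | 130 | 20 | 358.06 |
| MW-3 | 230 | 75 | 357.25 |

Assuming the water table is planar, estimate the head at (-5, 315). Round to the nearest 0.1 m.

With h = a·x + b·y + c and MW-1 as origin, the differences give:
  (-130)·a + (-90)·b = +1.03
  (-30)·a + (-35)·b = +0.22
Eliminate b (×(-35) and ×(-90), subtract): 1850·a = -16.250 → a = ∂h/∂x = -0.008784
Back-substitute: b = ∂h/∂y = +0.001243.
h(-5, 315) = 357.03 + (-0.008784)·(-265) + (+0.001243)·(205) = 357.03 +2.328 +0.255 = 359.613 m.

359.6 m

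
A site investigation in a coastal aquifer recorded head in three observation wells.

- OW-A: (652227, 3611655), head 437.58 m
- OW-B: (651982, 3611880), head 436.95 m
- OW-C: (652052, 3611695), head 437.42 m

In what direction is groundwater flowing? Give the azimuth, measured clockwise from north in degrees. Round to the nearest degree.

With h = a·x + b·y + c and OW-A as origin, the differences give:
  (-245)·a + 225·b = -0.63
  (-175)·a + 40·b = -0.16
Eliminate b (×40 and ×225, subtract): 29575·a = 10.800 → a = ∂h/∂x = +0.0003652
Back-substitute: b = ∂h/∂y = -0.002402.
Flow direction (−∇h) has components (-0.0003652 E, +0.002402 N).
Azimuth = atan2(E, N) = atan2(-0.0003652, +0.002402) = 351.4° ≈ 351°.

351°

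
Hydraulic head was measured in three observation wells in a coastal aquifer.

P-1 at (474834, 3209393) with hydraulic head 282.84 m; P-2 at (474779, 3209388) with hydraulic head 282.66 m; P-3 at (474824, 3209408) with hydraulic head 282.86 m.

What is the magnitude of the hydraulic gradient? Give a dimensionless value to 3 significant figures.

Differences from P-1: to P-2 (Δx, Δy, Δh) = (-55, -5, -0.18); to P-3 = (-10, 15, +0.02).
Determinant of the coordinate differences = (-55)·15 − (-10)·(-5) = -875.
∂h/∂x = [(-0.18)·15 − (+0.02)·(-5)] / -875 = +0.002971
∂h/∂y = [(-55)·(+0.02) − (-10)·(-0.18)] / -875 = +0.003314
|∇h| = √(0.002971² + 0.003314²) = 0.004451

0.00445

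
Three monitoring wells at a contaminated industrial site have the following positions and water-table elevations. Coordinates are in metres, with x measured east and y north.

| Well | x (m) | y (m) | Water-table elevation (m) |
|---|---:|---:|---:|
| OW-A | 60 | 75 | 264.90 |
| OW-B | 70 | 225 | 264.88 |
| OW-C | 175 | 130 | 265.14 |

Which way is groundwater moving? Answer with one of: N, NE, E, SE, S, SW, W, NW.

Taking OW-A as reference: OW-B−OW-A = (10, 150, -0.02); OW-C−OW-A = (115, 55, +0.24).
Determinant of the coordinate differences = 10·55 − 115·150 = -16700.
∂h/∂x = [(-0.02)·55 − (+0.24)·150] / -16700 = +0.002222
∂h/∂y = [10·(+0.24) − 115·(-0.02)] / -16700 = -0.0002814
Flow = −∇h = (-0.002222 east, +0.0002814 north), which points west.

W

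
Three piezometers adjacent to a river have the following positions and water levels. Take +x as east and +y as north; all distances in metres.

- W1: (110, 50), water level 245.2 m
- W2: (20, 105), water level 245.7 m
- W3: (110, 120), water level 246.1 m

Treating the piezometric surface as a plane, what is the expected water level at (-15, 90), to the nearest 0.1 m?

Three-point gradient (reference W1): Δ to W2 = (-90, 55, +0.5), Δ to W3 = (0, 70, +0.9).
∂h/∂x = +0.002302, ∂h/∂y = +0.01286 (det = -6300).
h(-15, 90) = 245.2 + (+0.002302)·(-125) + (+0.01286)·(40) = 245.2 -0.288 +0.514 = 245.427 m.

245.4 m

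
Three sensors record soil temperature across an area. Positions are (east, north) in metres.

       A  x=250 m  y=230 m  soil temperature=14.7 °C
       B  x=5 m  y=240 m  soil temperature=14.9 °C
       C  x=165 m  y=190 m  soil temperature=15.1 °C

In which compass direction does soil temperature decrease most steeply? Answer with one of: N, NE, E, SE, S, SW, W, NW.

N

Taking A as reference: B−A = (-245, 10, +0.2); C−A = (-85, -40, +0.4).
Determinant of the coordinate differences = (-245)·(-40) − (-85)·10 = 10650.
∂T/∂x = [(+0.2)·(-40) − (+0.4)·10] / 10650 = -0.001127
∂T/∂y = [(-245)·(+0.4) − (-85)·(+0.2)] / 10650 = -0.007606
Steepest decrease is along −∇f = (+0.001127 E, +0.007606 N) → north.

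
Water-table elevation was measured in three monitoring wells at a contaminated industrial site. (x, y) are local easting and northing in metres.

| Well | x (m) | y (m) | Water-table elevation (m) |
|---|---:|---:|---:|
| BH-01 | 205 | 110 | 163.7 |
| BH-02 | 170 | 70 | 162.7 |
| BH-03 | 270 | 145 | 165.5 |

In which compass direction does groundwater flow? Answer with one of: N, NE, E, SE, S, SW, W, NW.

W

Differences from BH-01: to BH-02 (Δx, Δy, Δh) = (-35, -40, -1.0); to BH-03 = (65, 35, +1.8).
Solve a·Δx + b·Δy = Δh: det = (-35)·35 − 65·(-40) = 1375.
∂h/∂x = [(-1.0)·35 − (+1.8)·(-40)] / 1375 = +0.02691
∂h/∂y = [(-35)·(+1.8) − 65·(-1.0)] / 1375 = +0.001455
Flow = −∇h = (-0.02691 east, -0.001455 north), which points west.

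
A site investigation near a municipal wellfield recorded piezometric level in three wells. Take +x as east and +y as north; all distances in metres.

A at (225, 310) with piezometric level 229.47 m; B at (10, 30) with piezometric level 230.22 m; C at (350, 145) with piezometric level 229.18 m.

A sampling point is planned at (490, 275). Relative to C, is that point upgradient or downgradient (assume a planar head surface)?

downgradient

Taking A as reference: B−A = (-215, -280, +0.75); C−A = (125, -165, -0.29).
Determinant of the coordinate differences = (-215)·(-165) − 125·(-280) = 70475.
∂h/∂x = [(+0.75)·(-165) − (-0.29)·(-280)] / 70475 = -0.002908
∂h/∂y = [(-215)·(-0.29) − 125·(+0.75)] / 70475 = -0.0004455
Head at (490, 275) = 229.47 + (-0.002908)·(265) + (-0.0004455)·(-35) = 228.71 m.
That is lower than the 229.18 m at C, so the point is downgradient.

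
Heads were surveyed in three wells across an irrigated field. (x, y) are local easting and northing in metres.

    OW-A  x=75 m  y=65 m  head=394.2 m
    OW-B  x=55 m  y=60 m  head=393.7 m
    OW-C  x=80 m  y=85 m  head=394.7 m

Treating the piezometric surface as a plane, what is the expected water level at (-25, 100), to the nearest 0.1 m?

392.9 m

Taking OW-A as reference: OW-B−OW-A = (-20, -5, -0.5); OW-C−OW-A = (5, 20, +0.5).
Solve a·Δx + b·Δy = Δh: det = (-20)·20 − 5·(-5) = -375.
∂h/∂x = [(-0.5)·20 − (+0.5)·(-5)] / -375 = +0.02000
∂h/∂y = [(-20)·(+0.5) − 5·(-0.5)] / -375 = +0.02000
h(-25, 100) = 394.2 + (+0.02000)·(-100) + (+0.02000)·(35) = 394.2 -2.000 +0.700 = 392.900 m.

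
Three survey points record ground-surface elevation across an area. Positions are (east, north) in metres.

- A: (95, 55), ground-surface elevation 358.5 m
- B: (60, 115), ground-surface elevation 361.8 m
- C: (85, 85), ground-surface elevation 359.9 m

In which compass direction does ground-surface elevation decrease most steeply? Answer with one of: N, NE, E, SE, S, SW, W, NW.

SE

Differences from A: to B (Δx, Δy, Δh) = (-35, 60, +3.3); to C = (-10, 30, +1.4).
Determinant of the coordinate differences = (-35)·30 − (-10)·60 = -450.
∂z/∂x = [(+3.3)·30 − (+1.4)·60] / -450 = -0.03333
∂z/∂y = [(-35)·(+1.4) − (-10)·(+3.3)] / -450 = +0.03556
Steepest decrease is along −∇f = (+0.03333 E, -0.03556 N) → southeast.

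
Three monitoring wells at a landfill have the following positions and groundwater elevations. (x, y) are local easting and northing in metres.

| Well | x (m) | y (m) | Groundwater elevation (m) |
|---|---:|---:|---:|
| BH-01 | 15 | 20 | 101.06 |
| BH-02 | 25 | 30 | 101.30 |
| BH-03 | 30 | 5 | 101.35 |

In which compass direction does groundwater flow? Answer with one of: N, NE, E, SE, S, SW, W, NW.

W

Differences from BH-01: to BH-02 (Δx, Δy, Δh) = (10, 10, +0.24); to BH-03 = (15, -15, +0.29).
Solve a·Δx + b·Δy = Δh: det = 10·(-15) − 15·10 = -300.
∂h/∂x = [(+0.24)·(-15) − (+0.29)·10] / -300 = +0.02167
∂h/∂y = [10·(+0.29) − 15·(+0.24)] / -300 = +0.002333
Flow = −∇h = (-0.02167 east, -0.002333 north), which points west.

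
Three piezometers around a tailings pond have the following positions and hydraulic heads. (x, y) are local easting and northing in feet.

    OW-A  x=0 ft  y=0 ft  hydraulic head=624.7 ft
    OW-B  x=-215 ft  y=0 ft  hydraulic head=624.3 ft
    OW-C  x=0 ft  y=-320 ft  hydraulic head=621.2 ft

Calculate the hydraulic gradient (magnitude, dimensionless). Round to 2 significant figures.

0.011

∂h/∂x = (624.3 − 624.7) / (-215 − 0) = +0.001860
∂h/∂y = (621.2 − 624.7) / (-320 − 0) = +0.01094
|∇h| = √(0.001860² + 0.01094²) = 0.0111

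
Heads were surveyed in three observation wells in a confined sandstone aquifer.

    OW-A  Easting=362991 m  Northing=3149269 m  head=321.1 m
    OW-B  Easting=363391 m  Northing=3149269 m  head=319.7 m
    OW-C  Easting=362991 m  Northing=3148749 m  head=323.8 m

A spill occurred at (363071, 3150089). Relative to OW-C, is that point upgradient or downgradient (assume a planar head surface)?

downgradient

∂h/∂x = (319.7 − 321.1) / (363391 − 362991) = -0.003500
∂h/∂y = (323.8 − 321.1) / (3148749 − 3149269) = -0.005192
Head at (363071, 3150089) = 321.1 + (-0.003500)·(80) + (-0.005192)·(820) = 316.56 m.
That is lower than the 323.8 m at OW-C, so the point is downgradient.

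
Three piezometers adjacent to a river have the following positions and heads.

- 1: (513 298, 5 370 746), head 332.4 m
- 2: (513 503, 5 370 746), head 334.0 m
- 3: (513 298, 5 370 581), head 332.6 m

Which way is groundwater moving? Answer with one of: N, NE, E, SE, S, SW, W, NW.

W

∂h/∂x = (334.0 − 332.4) / (513503 − 513298) = +0.007805
∂h/∂y = (332.6 − 332.4) / (5370581 − 5370746) = -0.001212
Flow = −∇h = (-0.007805 east, +0.001212 north), which points west.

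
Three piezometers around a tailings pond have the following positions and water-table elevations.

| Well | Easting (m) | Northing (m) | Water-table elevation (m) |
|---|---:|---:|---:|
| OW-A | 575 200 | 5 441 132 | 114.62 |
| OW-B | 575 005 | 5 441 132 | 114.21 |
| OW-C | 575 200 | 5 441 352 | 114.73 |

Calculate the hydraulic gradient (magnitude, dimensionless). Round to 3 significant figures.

0.00216

∂h/∂x = (114.21 − 114.62) / (575005 − 575200) = +0.002103
∂h/∂y = (114.73 − 114.62) / (5441352 − 5441132) = +0.0005000
|∇h| = √(0.002103² + 0.0005000²) = 0.002162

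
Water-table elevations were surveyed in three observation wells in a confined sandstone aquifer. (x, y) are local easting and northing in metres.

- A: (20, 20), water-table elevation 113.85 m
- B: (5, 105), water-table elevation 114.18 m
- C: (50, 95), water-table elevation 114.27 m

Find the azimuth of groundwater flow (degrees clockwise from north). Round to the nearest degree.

214°

Three-point gradient (reference A): Δ to B = (-15, 85, +0.33), Δ to C = (30, 75, +0.42).
∂h/∂x = +0.002980, ∂h/∂y = +0.004408 (det = -3675).
Flow direction (−∇h) has components (-0.002980 E, -0.004408 N).
Azimuth = atan2(E, N) = atan2(-0.002980, -0.004408) = 214.1° ≈ 214°.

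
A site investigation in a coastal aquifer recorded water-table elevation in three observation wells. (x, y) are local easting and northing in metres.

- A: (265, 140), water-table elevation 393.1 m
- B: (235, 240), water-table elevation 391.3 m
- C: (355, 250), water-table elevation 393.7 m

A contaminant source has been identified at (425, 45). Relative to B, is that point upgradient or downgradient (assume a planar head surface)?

upgradient

With h = a·x + b·y + c and A as origin, the differences give:
  (-30)·a + 100·b = -1.8
  90·a + 110·b = +0.6
Eliminate b (×110 and ×100, subtract): -12300·a = -258.00 → a = ∂h/∂x = +0.02098
Back-substitute: b = ∂h/∂y = -0.01171.
Head at (425, 45) = 393.1 + (+0.02098)·(160) + (-0.01171)·(-95) = 397.57 m.
That is higher than the 391.3 m at B, so the point is upgradient.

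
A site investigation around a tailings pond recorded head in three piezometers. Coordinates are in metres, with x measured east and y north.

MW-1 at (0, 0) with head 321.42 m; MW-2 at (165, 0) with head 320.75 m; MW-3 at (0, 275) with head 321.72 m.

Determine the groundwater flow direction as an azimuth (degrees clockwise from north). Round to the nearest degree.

∂h/∂x = (320.75 − 321.42) / (165 − 0) = -0.004061
∂h/∂y = (321.72 − 321.42) / (275 − 0) = +0.001091
Flow direction (−∇h) has components (+0.004061 E, -0.001091 N).
Azimuth = atan2(E, N) = atan2(+0.004061, -0.001091) = 105.0° ≈ 105°.

105°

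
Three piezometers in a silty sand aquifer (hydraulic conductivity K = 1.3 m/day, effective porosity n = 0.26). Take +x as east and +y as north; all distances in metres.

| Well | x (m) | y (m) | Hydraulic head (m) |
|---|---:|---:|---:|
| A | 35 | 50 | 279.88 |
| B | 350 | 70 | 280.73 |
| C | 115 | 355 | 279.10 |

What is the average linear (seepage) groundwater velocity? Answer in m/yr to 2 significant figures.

8.1 m/yr

With h = a·x + b·y + c and A as origin, the differences give:
  315·a + 20·b = +0.85
  80·a + 305·b = -0.78
Eliminate b (×305 and ×20, subtract): 94475·a = 274.850 → a = ∂h/∂x = +0.002909
Back-substitute: b = ∂h/∂y = -0.003320.
|∇h| = √(0.002909² + -0.003320²) = 0.004414
Seepage velocity v = K·i/n = 1.3 × 0.004414 / 0.26 = 0.02207 m/day = 8.061 m/yr.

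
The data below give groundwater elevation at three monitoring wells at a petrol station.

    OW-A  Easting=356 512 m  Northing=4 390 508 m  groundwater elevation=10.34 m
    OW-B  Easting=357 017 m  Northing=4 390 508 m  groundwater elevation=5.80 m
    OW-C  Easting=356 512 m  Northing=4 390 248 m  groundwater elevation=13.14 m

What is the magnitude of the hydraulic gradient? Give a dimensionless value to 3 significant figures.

0.0140

∂h/∂x = (5.80 − 10.34) / (357017 − 356512) = -0.008990
∂h/∂y = (13.14 − 10.34) / (4390248 − 4390508) = -0.01077
|∇h| = √(-0.008990² + -0.01077²) = 0.01403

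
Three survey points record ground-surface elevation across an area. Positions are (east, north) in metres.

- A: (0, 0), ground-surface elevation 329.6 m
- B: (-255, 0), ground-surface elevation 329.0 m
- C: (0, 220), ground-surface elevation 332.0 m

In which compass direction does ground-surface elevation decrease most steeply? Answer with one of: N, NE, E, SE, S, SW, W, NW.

∂z/∂x = (329.0 − 329.6) / (-255 − 0) = +0.002353
∂z/∂y = (332.0 − 329.6) / (220 − 0) = +0.01091
Steepest decrease is along −∇f = (-0.002353 E, -0.01091 N) → south.

S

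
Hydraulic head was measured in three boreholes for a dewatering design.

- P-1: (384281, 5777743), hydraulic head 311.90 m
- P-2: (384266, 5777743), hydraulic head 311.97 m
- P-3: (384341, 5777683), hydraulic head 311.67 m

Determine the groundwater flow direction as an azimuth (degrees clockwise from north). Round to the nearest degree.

080°

Three-point gradient (reference P-1): Δ to P-2 = (-15, 0, +0.07), Δ to P-3 = (60, -60, -0.23).
∂h/∂x = -0.004667, ∂h/∂y = -0.0008333 (det = 900).
Flow direction (−∇h) has components (+0.004667 E, +0.0008333 N).
Azimuth = atan2(E, N) = atan2(+0.004667, +0.0008333) = 79.9° ≈ 080°.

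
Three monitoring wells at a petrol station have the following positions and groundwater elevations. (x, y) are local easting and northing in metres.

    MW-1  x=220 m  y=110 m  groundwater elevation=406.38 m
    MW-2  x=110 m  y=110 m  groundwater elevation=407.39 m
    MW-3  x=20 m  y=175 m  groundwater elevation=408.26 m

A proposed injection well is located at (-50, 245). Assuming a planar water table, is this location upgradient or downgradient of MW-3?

With h = a·x + b·y + c and MW-1 as origin, the differences give:
  (-110)·a + 0·b = +1.01
  (-200)·a + 65·b = +1.88
Eliminate b (×65 and ×0, subtract): -7150·a = 65.650 → a = ∂h/∂x = -0.009182
Back-substitute: b = ∂h/∂y = +0.0006713.
Head at (-50, 245) = 406.38 + (-0.009182)·(-270) + (+0.0006713)·(135) = 408.95 m.
That is higher than the 408.26 m at MW-3, so the point is upgradient.

upgradient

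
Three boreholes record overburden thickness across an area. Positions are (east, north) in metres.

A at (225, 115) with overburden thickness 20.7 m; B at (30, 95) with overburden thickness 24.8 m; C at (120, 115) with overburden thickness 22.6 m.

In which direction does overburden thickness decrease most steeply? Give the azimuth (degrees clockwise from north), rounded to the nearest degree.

032°

Taking A as reference: B−A = (-195, -20, +4.1); C−A = (-105, 0, +1.9).
Determinant of the coordinate differences = (-195)·0 − (-105)·(-20) = -2100.
∂d/∂x = [(+4.1)·0 − (+1.9)·(-20)] / -2100 = -0.01810
∂d/∂y = [(-195)·(+1.9) − (-105)·(+4.1)] / -2100 = -0.02857
Steepest decrease is along −∇f: components (+0.01810 E, +0.02857 N).
Azimuth = atan2(+0.01810, +0.02857) = 32.3° ≈ 032°.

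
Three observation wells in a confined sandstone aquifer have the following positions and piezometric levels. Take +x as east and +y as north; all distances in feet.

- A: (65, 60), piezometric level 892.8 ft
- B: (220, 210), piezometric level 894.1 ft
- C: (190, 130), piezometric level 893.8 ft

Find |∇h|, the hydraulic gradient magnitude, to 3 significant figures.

0.00753

Differences from A: to B (Δx, Δy, Δh) = (155, 150, +1.3); to C = (125, 70, +1.0).
Determinant of the coordinate differences = 155·70 − 125·150 = -7900.
∂h/∂x = [(+1.3)·70 − (+1.0)·150] / -7900 = +0.007468
∂h/∂y = [155·(+1.0) − 125·(+1.3)] / -7900 = +0.0009494
|∇h| = √(0.007468² + 0.0009494²) = 0.007528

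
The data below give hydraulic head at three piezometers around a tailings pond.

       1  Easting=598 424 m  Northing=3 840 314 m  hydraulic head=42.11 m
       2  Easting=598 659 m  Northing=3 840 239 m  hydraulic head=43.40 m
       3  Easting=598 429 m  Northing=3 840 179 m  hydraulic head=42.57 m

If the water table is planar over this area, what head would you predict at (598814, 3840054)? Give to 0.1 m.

44.7 m

With h = a·x + b·y + c and 1 as origin, the differences give:
  235·a + (-75)·b = +1.29
  5·a + (-135)·b = +0.46
Eliminate b (×(-135) and ×(-75), subtract): -31350·a = -139.650 → a = ∂h/∂x = +0.004455
Back-substitute: b = ∂h/∂y = -0.003242.
h(598814, 3840054) = 42.11 + (+0.004455)·(390) + (-0.003242)·(-260) = 42.11 +1.737 +0.843 = 44.690 m.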